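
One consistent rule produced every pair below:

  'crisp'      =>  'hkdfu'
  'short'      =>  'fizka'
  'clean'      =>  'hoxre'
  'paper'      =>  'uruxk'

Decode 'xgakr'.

c(2)→h(7) and r(17)→k(10) fit y≡21x+17 (mod 26); the inverse of 21 mod 26 is 5. This is an affine cipher: with a=0,…,z=25, each position x becomes (21x+17) mod 26.
Undoing it on xgakr: x(23)→5·(23−17)≡4=e; g(6)→5·(6−17)≡23=x; a(0)→5·(0−17)≡19=t; k(10)→5·(10−17)≡17=r; r(17)→5·(17−17)≡0=a (all mod 26).

extra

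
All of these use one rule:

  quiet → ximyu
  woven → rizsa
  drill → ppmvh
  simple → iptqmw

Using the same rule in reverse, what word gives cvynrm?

injury

The output letters match the input read backwards, each shifted +4: quiet reversed is teiuq. Read the word backwards and shift each letter +4.
Undoing it on cvynrm: shift back: c−4=y, v−4=r, y−4=u, n−4=j, r−4=n, m−4=i → yrujni; then reverse → injury.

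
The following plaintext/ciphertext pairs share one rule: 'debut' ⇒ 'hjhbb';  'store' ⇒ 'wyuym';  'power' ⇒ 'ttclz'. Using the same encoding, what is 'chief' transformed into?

Letter i (0-indexed) is shifted by i+4, so successive shifts are 4, 5, 6, ….
On chief: c+4=g, h+5=m, i+6=o, e+7=l, f+8=n.

gmoln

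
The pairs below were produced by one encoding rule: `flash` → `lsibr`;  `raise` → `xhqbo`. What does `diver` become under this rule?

jpdnb

In flash: f→l is +6, l→s is +7, a→i is +8, s→b is +9 — the shift increases by 1 each position. Each letter shifts forward by (position + 6), i.e. 6, 7, 8, … — the shift grows by one for each successive letter.
Applying it to diver: d+6=j, i+7=p, v+8=d, e+9=n, r+10=b.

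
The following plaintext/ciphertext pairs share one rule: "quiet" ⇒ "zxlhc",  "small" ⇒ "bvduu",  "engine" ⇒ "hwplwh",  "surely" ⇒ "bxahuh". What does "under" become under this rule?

The shift depends on letter class: consonant q→z is +9, but vowel u→x is +3. Vowels shift forward by 3 and consonants shift forward by 9.
On under: u(vowel)+3=x, n(cons)+9=w, d(cons)+9=m, e(vowel)+3=h, r(cons)+9=a.

xwmha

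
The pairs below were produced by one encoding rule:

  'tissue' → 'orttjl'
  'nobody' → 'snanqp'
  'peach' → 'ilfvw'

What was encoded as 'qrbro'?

t(19)→o(14) and i(8)→r(17) fit y≡21x+5 (mod 26); the inverse of 21 mod 26 is 5. Treating letters as 0–25, the rule is x ↦ 21x + 5 (mod 26).
Decoding qrbro: q(16)→5·(16−5)≡3=d; r(17)→5·(17−5)≡8=i; b(1)→5·(1−5)≡6=g; r(17)→5·(17−5)≡8=i; o(14)→5·(14−5)≡19=t (all mod 26).

digit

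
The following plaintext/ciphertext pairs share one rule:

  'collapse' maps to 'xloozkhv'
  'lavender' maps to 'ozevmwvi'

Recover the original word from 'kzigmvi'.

partner

Letters are reflected about the middle of the alphabet (position → 25−position): Atbash.
Undoing it on kzigmvi: k↔p, z↔a, i↔r, g↔t, m↔n, v↔e, i↔r.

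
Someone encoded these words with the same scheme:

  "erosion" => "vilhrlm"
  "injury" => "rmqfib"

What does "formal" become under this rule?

Each letter is replaced by its mirror in the alphabet: a↔z, b↔y, c↔x, and so on (the Atbash cipher).
For formal: f↔u, o↔l, r↔i, m↔n, a↔z, l↔o.

ulinzo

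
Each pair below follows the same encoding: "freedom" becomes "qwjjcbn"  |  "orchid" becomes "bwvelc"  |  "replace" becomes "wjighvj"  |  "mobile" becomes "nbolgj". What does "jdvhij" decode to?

f(5)→q(16) and r(17)→w(22) fit y≡7x+7 (mod 26); the inverse of 7 mod 26 is 15. Treating letters as 0–25, the rule is x ↦ 7x + 7 (mod 26).
Decoding jdvhij: j(9)→15·(9−7)≡4=e; d(3)→15·(3−7)≡18=s; v(21)→15·(21−7)≡2=c; h(7)→15·(7−7)≡0=a; i(8)→15·(8−7)≡15=p; j(9)→15·(9−7)≡4=e (all mod 26).

escape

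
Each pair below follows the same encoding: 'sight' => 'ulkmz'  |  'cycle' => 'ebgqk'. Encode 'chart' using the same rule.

Letter i (0-indexed) is shifted by i+2, so successive shifts are 2, 3, 4, ….
For chart: c+2=e, h+3=k, a+4=e, r+5=w, t+6=z.

ekewz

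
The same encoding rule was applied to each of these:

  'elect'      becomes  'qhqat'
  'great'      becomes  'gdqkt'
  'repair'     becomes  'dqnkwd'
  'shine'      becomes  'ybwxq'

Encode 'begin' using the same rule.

fqgwx

e(4)→q(16) and l(11)→h(7) fit y≡21x+10 (mod 26); the inverse of 21 mod 26 is 5. Treating letters as 0–25, the rule is x ↦ 21x + 10 (mod 26).
On begin: b(1)→21·1+10≡5=f; e(4)→21·4+10≡16=q; g(6)→21·6+10≡6=g; i(8)→21·8+10≡22=w; n(13)→21·13+10≡23=x (all mod 26).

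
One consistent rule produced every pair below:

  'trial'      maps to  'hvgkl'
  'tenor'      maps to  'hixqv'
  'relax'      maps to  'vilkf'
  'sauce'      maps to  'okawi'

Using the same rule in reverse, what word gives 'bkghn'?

Treating letters as 0–25, the rule is x ↦ 19x + 10 (mod 26).
Decoding bkghn: b(1)→11·(1−10)≡5=f; k(10)→11·(10−10)≡0=a; g(6)→11·(6−10)≡8=i; h(7)→11·(7−10)≡19=t; n(13)→11·(13−10)≡7=h (all mod 26).

faith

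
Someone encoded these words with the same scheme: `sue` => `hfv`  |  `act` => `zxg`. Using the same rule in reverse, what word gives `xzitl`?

Each pair mirrors across the alphabet (s↔h, u↔f, e↔v): positions sum to 25. This is the alphabet-reversal cipher (Atbash): a becomes z, b becomes y, etc.
Decoding xzitl: x↔c, z↔a, i↔r, t↔g, l↔o.

cargo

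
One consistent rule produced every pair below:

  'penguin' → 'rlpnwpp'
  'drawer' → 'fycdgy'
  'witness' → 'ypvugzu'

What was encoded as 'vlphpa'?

It's a Vigenère-style cipher with numeric key [2,7]: position i shifts by key[i mod 2].
Undoing it on vlphpa: v−2=t, l−7=e, p−2=n, h−7=a, p−2=n, a−7=t.

tenant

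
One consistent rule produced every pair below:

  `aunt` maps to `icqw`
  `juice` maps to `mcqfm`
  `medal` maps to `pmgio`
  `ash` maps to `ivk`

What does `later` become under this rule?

oiwmu

The shift depends on letter class: consonant n→q is +3, but vowel a→i is +8. Two shifts are in play — +8 for a/e/i/o/u, +3 for every other letter.
For later: l(cons)+3=o, a(vowel)+8=i, t(cons)+3=w, e(vowel)+8=m, r(cons)+3=u.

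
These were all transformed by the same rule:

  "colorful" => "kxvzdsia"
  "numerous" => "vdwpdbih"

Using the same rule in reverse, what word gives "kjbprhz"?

careful

Letter i (0-indexed) is shifted by i+8, so successive shifts are 8, 9, 10, ….
Decoding kjbprhz: k−8=c, j−9=a, b−10=r, p−11=e, r−12=f, h−13=u, z−14=l.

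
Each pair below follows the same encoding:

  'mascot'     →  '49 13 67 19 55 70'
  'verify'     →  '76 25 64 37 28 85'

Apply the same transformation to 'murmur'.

49 73 64 49 73 64

m(#13)→49 and a(#1)→13: differences scale by 3, so n = 3·pos + 10. The formula is n = 3×(alphabet index, a=1) + 10.
On murmur: m=13→49, u=21→73, r=18→64, m=13→49, u=21→73, r=18→64.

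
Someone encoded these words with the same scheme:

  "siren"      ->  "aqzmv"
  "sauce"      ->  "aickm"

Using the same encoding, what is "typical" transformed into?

Compare letters: s→a is +8, i→q is +8, r→z is +8 — a constant shift. This is a Caesar cipher with shift 8.
On typical: t+8=b, y+8=g, p+8=x, i+8=q, c+8=k, a+8=i, l+8=t.

bgxqkit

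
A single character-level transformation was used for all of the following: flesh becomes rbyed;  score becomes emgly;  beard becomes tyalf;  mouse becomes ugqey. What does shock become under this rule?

edgmi

f(5)→r(17) and l(11)→b(1) fit y≡19x+0 (mod 26); the inverse of 19 mod 26 is 11. Each letter's alphabet position (a=0..z=25) is mapped through 19·x+0 mod 26 — an affine cipher.
Applying it to shock: s(18)→19·18+0≡4=e; h(7)→19·7+0≡3=d; o(14)→19·14+0≡6=g; c(2)→19·2+0≡12=m; k(10)→19·10+0≡8=i (all mod 26).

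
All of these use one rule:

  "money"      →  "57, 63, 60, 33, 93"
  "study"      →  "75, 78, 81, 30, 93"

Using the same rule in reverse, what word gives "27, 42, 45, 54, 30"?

m(#13)→57 and o(#15)→63: differences scale by 3, so n = 3·pos + 18. Each letter becomes 3×(its alphabet position, a=1..z=26) + 18.
Decoding 27, 42, 45, 54, 30: 27→(27−18)÷3=3=c, 42→(42−18)÷3=8=h, 45→(45−18)÷3=9=i, 54→(54−18)÷3=12=l, 30→(30−18)÷3=4=d.

child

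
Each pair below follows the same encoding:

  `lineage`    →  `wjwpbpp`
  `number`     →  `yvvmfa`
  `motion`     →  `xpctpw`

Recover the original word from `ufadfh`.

Shifts by position in lineage: pos 0: l→w (+11), pos 1: i→j (+1), pos 2: n→w (+9), pos 3: e→p (+11), pos 4: a→b (+1), pos 5: g→p (+9) — repeating every 3. The shifts repeat in a cycle of length 3: positions 0,1,… shift by +11, +1, +9, then the pattern repeats.
Undoing it on ufadfh: u−11=j, f−1=e, a−9=r, d−11=s, f−1=e, h−9=y.

jersey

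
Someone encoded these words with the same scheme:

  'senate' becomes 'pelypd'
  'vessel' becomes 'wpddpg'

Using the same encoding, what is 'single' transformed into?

Read the word backwards and shift each letter +11.
Applying it to single: reverse → elgnis; then shift: e+11=p, l+11=w, g+11=r, n+11=y, i+11=t, s+11=d.

pwrytd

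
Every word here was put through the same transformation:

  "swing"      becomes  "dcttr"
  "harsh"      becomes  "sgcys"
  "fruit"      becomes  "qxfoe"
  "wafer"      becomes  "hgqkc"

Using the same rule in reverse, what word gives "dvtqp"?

spike

Shifts by position in swing: pos 0: s→d (+11), pos 1: w→c (+6), pos 2: i→t (+11), pos 3: n→t (+6) — repeating every 2. A repeating key of period 2 is used — shifts +11, +6 over and over.
Undoing it on dvtqp: d−11=s, v−6=p, t−11=i, q−6=k, p−11=e.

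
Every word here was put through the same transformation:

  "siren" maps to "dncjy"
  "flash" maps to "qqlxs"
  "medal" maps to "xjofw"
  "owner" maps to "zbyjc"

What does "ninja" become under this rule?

Shifts by position in siren: pos 0: s→d (+11), pos 1: i→n (+5), pos 2: r→c (+11), pos 3: e→j (+5) — repeating every 2. It's a Vigenère-style cipher with numeric key [11,5]: position i shifts by key[i mod 2].
On ninja: n+11=y, i+5=n, n+11=y, j+5=o, a+11=l.

ynyol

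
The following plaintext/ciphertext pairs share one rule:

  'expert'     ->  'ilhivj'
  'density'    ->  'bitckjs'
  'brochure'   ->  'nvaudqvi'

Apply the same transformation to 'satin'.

e(4)→i(8) and x(23)→l(11) fit y≡7x+6 (mod 26); the inverse of 7 mod 26 is 15. This is an affine cipher: with a=0,…,z=25, each position x becomes (7x+6) mod 26.
For satin: s(18)→7·18+6≡2=c; a(0)→7·0+6≡6=g; t(19)→7·19+6≡9=j; i(8)→7·8+6≡10=k; n(13)→7·13+6≡19=t (all mod 26).

cgjkt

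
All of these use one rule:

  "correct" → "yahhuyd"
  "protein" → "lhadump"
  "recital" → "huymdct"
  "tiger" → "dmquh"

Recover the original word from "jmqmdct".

digital

Each letter's alphabet position (a=0..z=25) is mapped through 11·x+2 mod 26 — an affine cipher.
Decoding jmqmdct: j(9)→19·(9−2)≡3=d; m(12)→19·(12−2)≡8=i; q(16)→19·(16−2)≡6=g; m(12)→19·(12−2)≡8=i; d(3)→19·(3−2)≡19=t; c(2)→19·(2−2)≡0=a; t(19)→19·(19−2)≡11=l (all mod 26).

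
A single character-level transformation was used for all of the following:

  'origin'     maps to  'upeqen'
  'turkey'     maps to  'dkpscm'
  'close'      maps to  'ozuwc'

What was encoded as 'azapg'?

o(14)→u(20) and r(17)→p(15) fit y≡7x+0 (mod 26); the inverse of 7 mod 26 is 15. This is an affine cipher: with a=0,…,z=25, each position x becomes (7x+0) mod 26.
Reversing it on azapg: a(0)→15·(0−0)≡0=a; z(25)→15·(25−0)≡11=l; a(0)→15·(0−0)≡0=a; p(15)→15·(15−0)≡17=r; g(6)→15·(6−0)≡12=m (all mod 26).

alarm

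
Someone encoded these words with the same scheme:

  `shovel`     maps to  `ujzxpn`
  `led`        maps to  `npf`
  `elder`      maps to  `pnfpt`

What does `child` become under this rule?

ejtnf

The shift depends on letter class: consonant s→u is +2, but vowel o→z is +11. The rule splits by letter class: vowels +11, consonants +2.
Applying it to child: c(cons)+2=e, h(cons)+2=j, i(vowel)+11=t, l(cons)+2=n, d(cons)+2=f.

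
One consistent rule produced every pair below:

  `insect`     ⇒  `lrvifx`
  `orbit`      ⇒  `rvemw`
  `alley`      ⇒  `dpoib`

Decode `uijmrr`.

region

A repeating key of period 2 is used — shifts +3, +4 over and over.
Decoding uijmrr: u−3=r, i−4=e, j−3=g, m−4=i, r−3=o, r−4=n.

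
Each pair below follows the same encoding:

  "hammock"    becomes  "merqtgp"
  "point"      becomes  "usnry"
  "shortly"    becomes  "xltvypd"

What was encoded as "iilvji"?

Shifts by position in hammock: pos 0: h→m (+5), pos 1: a→e (+4), pos 2: m→r (+5), pos 3: m→q (+4) — repeating every 2. It's a Vigenère-style cipher with numeric key [5,4]: position i shifts by key[i mod 2].
Decoding iilvji: i−5=d, i−4=e, l−5=g, v−4=r, j−5=e, i−4=e.

degree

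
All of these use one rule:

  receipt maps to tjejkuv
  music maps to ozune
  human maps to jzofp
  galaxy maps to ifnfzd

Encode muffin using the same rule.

ozhkks

Shifts by position in receipt: pos 0: r→t (+2), pos 1: e→j (+5), pos 2: c→e (+2), pos 3: e→j (+5) — repeating every 2. A repeating key of period 2 is used — shifts +2, +5 over and over.
Applying it to muffin: m+2=o, u+5=z, f+2=h, f+5=k, i+2=k, n+5=s.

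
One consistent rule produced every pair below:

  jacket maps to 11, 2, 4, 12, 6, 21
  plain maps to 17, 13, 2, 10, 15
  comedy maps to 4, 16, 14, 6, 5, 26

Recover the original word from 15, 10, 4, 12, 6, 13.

nickel

Letters become their 1-based position plus 1 (so a→2, b→3, …).
Undoing it on 15, 10, 4, 12, 6, 13: 15→(15−1)÷1=14=n, 10→(10−1)÷1=9=i, 4→(4−1)÷1=3=c, 12→(12−1)÷1=11=k, 6→(6−1)÷1=5=e, 13→(13−1)÷1=12=l.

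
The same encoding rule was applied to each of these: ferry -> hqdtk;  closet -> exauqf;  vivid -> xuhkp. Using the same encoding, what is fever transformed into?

Shifts by position in ferry: pos 0: f→h (+2), pos 1: e→q (+12), pos 2: r→d (+12), pos 3: r→t (+2), pos 4: y→k (+12) — repeating every 3. It's a Vigenère-style cipher with numeric key [2,12,12]: position i shifts by key[i mod 3].
For fever: f+2=h, e+12=q, v+12=h, e+2=g, r+12=d.

hqhgd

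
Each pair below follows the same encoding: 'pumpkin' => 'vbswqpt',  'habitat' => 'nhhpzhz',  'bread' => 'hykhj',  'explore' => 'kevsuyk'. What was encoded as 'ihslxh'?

Shifts by position in pumpkin: pos 0: p→v (+6), pos 1: u→b (+7), pos 2: m→s (+6), pos 3: p→w (+7) — repeating every 2. It's a Vigenère-style cipher with numeric key [6,7]: position i shifts by key[i mod 2].
Reversing it on ihslxh: i−6=c, h−7=a, s−6=m, l−7=e, x−6=r, h−7=a.

camera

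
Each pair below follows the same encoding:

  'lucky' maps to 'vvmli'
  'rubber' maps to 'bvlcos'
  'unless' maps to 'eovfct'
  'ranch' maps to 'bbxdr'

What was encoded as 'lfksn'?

beard

Shifts by position in lucky: pos 0: l→v (+10), pos 1: u→v (+1), pos 2: c→m (+10), pos 3: k→l (+1) — repeating every 2. It's a Vigenère-style cipher with numeric key [10,1]: position i shifts by key[i mod 2].
Reversing it on lfksn: l−10=b, f−1=e, k−10=a, s−1=r, n−10=d.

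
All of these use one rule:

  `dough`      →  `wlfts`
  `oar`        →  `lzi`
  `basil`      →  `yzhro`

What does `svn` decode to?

Each pair mirrors across the alphabet (d↔w, o↔l, u↔f): positions sum to 25. This is the alphabet-reversal cipher (Atbash): a becomes z, b becomes y, etc.
Decoding svn: s↔h, v↔e, n↔m.

hem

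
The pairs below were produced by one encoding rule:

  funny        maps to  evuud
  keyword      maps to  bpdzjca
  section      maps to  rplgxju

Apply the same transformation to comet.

ljfpg

f(5)→e(4) and u(20)→v(21) fit y≡15x+7 (mod 26); the inverse of 15 mod 26 is 7. Each letter's alphabet position (a=0..z=25) is mapped through 15·x+7 mod 26 — an affine cipher.
For comet: c(2)→15·2+7≡11=l; o(14)→15·14+7≡9=j; m(12)→15·12+7≡5=f; e(4)→15·4+7≡15=p; t(19)→15·19+7≡6=g (all mod 26).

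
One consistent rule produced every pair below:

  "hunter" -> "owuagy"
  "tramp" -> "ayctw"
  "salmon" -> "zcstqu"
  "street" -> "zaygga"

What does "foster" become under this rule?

mqzagy

The shift depends on letter class: consonant h→o is +7, but vowel u→w is +2. Two shifts are in play — +2 for a/e/i/o/u, +7 for every other letter.
For foster: f(cons)+7=m, o(vowel)+2=q, s(cons)+7=z, t(cons)+7=a, e(vowel)+2=g, r(cons)+7=y.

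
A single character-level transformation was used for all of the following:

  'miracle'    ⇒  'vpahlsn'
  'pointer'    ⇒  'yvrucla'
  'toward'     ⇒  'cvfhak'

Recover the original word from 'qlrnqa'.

height

Shifts by position in miracle: pos 0: m→v (+9), pos 1: i→p (+7), pos 2: r→a (+9), pos 3: a→h (+7) — repeating every 2. The shifts repeat in a cycle of length 2: positions 0,1,… shift by +9, +7, then the pattern repeats.
Undoing it on qlrnqa: q−9=h, l−7=e, r−9=i, n−7=g, q−9=h, a−7=t.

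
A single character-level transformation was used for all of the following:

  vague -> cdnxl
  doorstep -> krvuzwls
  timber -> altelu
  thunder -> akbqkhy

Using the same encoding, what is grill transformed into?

Shifts by position in vague: pos 0: v→c (+7), pos 1: a→d (+3), pos 2: g→n (+7), pos 3: u→x (+3) — repeating every 2. It's a Vigenère-style cipher with numeric key [7,3]: position i shifts by key[i mod 2].
On grill: g+7=n, r+3=u, i+7=p, l+3=o, l+7=s.

nupos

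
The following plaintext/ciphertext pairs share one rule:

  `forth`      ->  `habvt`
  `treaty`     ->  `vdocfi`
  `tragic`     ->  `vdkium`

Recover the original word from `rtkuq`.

phase

Shifts by position in forth: pos 0: f→h (+2), pos 1: o→a (+12), pos 2: r→b (+10), pos 3: t→v (+2), pos 4: h→t (+12) — repeating every 3. A repeating key of period 3 is used — shifts +2, +12, +10 over and over.
Reversing it on rtkuq: r−2=p, t−12=h, k−10=a, u−2=s, q−12=e.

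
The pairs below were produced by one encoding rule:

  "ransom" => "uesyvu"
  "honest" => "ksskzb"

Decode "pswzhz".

mortar

In ransom: r→u is +3, a→e is +4, n→s is +5, s→y is +6 — the shift increases by 1 each position. Each letter shifts forward by (position + 3), i.e. 3, 4, 5, … — the shift grows by one for each successive letter.
Decoding pswzhz: p−3=m, s−4=o, w−5=r, z−6=t, h−7=a, z−8=r.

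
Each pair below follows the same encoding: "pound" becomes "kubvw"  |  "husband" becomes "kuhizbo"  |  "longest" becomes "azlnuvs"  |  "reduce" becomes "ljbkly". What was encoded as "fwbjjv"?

occupy

The output letters match the input read backwards, each shifted +7: pound reversed is dnuop. Read the word backwards and shift each letter +7.
Decoding fwbjjv: shift back: f−7=y, w−7=p, b−7=u, j−7=c, j−7=c, v−7=o → ypucco; then reverse → occupy.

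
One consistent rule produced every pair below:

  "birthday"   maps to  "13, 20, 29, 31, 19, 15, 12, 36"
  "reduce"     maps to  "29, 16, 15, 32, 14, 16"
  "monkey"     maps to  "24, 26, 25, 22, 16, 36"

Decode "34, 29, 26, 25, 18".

b is letter #2 and maps to 13: an offset of 11. Letters become their 1-based position plus 11 (so a→12, b→13, …).
Undoing it on 34, 29, 26, 25, 18: 34→(34−11)÷1=23=w, 29→(29−11)÷1=18=r, 26→(26−11)÷1=15=o, 25→(25−11)÷1=14=n, 18→(18−11)÷1=7=g.

wrong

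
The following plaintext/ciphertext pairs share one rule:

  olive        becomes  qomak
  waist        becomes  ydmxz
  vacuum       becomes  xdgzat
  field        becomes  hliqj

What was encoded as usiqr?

In olive: o→q is +2, l→o is +3, i→m is +4, v→a is +5 — the shift increases by 1 each position. Letter i (0-indexed) is shifted by i+2, so successive shifts are 2, 3, 4, ….
Reversing it on usiqr: u−2=s, s−3=p, i−4=e, q−5=l, r−6=l.

spell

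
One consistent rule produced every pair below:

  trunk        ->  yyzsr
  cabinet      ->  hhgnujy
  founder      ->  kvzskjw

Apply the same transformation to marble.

rhwgsj

A repeating key of period 3 is used — shifts +5, +7, +5 over and over.
Applying it to marble: m+5=r, a+7=h, r+5=w, b+5=g, l+7=s, e+5=j.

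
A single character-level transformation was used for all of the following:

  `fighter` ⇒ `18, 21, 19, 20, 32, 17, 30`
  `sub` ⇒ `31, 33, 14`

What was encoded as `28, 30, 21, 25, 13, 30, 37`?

primary

f is letter #6 and maps to 18: an offset of 12. The number is (letter's place in the alphabet, a=1) + 12.
Undoing it on 28, 30, 21, 25, 13, 30, 37: 28→(28−12)÷1=16=p, 30→(30−12)÷1=18=r, 21→(21−12)÷1=9=i, 25→(25−12)÷1=13=m, 13→(13−12)÷1=1=a, 30→(30−12)÷1=18=r, 37→(37−12)÷1=25=y.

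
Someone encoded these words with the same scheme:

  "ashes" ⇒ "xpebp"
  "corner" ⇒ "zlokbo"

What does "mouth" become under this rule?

Compare letters: a→x is +23, s→p is +23, h→e is +23 — a constant shift. Each letter is shifted forward by 23 in the alphabet (a Caesar shift of +23).
For mouth: m+23=j, o+23=l, u+23=r, t+23=q, h+23=e.

jlrqe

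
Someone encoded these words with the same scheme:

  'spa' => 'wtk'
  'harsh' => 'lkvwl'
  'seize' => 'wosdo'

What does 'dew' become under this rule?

hoa

The shift depends on letter class: consonant s→w is +4, but vowel a→k is +10. Two shifts are in play — +10 for a/e/i/o/u, +4 for every other letter.
On dew: d(cons)+4=h, e(vowel)+10=o, w(cons)+4=a.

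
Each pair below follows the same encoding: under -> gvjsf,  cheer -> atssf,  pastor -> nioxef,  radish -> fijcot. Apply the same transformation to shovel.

otepsd

This is an affine cipher: with a=0,…,z=25, each position x becomes (9x+8) mod 26.
For shovel: s(18)→9·18+8≡14=o; h(7)→9·7+8≡19=t; o(14)→9·14+8≡4=e; v(21)→9·21+8≡15=p; e(4)→9·4+8≡18=s; l(11)→9·11+8≡3=d (all mod 26).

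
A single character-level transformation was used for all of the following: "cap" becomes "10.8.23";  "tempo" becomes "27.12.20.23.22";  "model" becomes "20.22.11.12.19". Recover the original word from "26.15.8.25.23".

c is letter #3 and maps to 10: an offset of 7. Each letter is replaced by its alphabet position (a=1..z=26) + 7.
Decoding 26.15.8.25.23: 26→(26−7)÷1=19=s, 15→(15−7)÷1=8=h, 8→(8−7)÷1=1=a, 25→(25−7)÷1=18=r, 23→(23−7)÷1=16=p.

sharp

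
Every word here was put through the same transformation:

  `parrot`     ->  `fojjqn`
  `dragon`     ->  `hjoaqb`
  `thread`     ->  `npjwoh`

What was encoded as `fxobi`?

plank

p(15)→f(5) and a(0)→o(14) fit y≡15x+14 (mod 26); the inverse of 15 mod 26 is 7. Each letter's alphabet position (a=0..z=25) is mapped through 15·x+14 mod 26 — an affine cipher.
Undoing it on fxobi: f(5)→7·(5−14)≡15=p; x(23)→7·(23−14)≡11=l; o(14)→7·(14−14)≡0=a; b(1)→7·(1−14)≡13=n; i(8)→7·(8−14)≡10=k (all mod 26).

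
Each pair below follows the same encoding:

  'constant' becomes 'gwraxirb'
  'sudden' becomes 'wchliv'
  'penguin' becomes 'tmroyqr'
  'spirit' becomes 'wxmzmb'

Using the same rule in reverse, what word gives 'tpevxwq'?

phantom

A repeating key of period 2 is used — shifts +4, +8 over and over.
Undoing it on tpevxwq: t−4=p, p−8=h, e−4=a, v−8=n, x−4=t, w−8=o, q−4=m.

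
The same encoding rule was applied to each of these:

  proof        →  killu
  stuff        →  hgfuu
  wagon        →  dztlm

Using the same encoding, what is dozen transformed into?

wlavm

Each pair mirrors across the alphabet (p↔k, r↔i, o↔l): positions sum to 25. Letters are reflected about the middle of the alphabet (position → 25−position): Atbash.
Applying it to dozen: d↔w, o↔l, z↔a, e↔v, n↔m.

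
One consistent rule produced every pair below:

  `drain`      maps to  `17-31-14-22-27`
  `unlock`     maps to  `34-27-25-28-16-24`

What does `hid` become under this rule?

d is letter #4 and maps to 17: an offset of 13. Letters become their 1-based position plus 13 (so a→14, b→15, …).
Applying it to hid: h=8→21, i=9→22, d=4→17.

21-22-17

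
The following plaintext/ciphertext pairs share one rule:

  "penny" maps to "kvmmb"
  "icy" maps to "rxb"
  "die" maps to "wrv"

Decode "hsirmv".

shrine

Each pair mirrors across the alphabet (p↔k, e↔v, n↔m): positions sum to 25. Each letter is replaced by its mirror in the alphabet: a↔z, b↔y, c↔x, and so on (the Atbash cipher).
Decoding hsirmv: h↔s, s↔h, i↔r, r↔i, m↔n, v↔e.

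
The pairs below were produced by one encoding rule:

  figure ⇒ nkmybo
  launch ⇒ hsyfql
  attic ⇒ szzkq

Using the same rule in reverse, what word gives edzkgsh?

optimal

Each letter's alphabet position (a=0..z=25) is mapped through 25·x+18 mod 26 — an affine cipher.
Undoing it on edzkgsh: e(4)→25·(4−18)≡14=o; d(3)→25·(3−18)≡15=p; z(25)→25·(25−18)≡19=t; k(10)→25·(10−18)≡8=i; g(6)→25·(6−18)≡12=m; s(18)→25·(18−18)≡0=a; h(7)→25·(7−18)≡11=l (all mod 26).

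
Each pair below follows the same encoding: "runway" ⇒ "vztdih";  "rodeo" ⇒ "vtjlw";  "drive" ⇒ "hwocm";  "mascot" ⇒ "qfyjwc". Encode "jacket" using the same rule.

nfirmc

In runway: r→v is +4, u→z is +5, n→t is +6, w→d is +7 — the shift increases by 1 each position. Each letter shifts forward by (position + 4), i.e. 4, 5, 6, … — the shift grows by one for each successive letter.
On jacket: j+4=n, a+5=f, c+6=i, k+7=r, e+8=m, t+9=c.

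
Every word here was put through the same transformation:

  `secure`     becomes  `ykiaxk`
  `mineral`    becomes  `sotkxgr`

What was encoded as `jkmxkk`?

degree

Compare letters: s→y is +6, e→k is +6, c→i is +6 — a constant shift. It's a constant shift of +6 (ROT6).
Reversing it on jkmxkk: j−6=d, k−6=e, m−6=g, x−6=r, k−6=e, k−6=e.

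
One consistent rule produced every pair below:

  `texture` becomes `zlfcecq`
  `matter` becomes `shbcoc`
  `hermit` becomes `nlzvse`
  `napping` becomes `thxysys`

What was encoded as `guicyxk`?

In texture: t→z is +6, e→l is +7, x→f is +8, t→c is +9 — the shift increases by 1 each position. Letter i (0-indexed) is shifted by i+6, so successive shifts are 6, 7, 8, ….
Reversing it on guicyxk: g−6=a, u−7=n, i−8=a, c−9=t, y−10=o, x−11=m, k−12=y.

anatomy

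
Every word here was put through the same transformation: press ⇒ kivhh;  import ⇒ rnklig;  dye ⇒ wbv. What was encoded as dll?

woo

Each pair mirrors across the alphabet (p↔k, r↔i, e↔v): positions sum to 25. Each letter is replaced by its mirror in the alphabet: a↔z, b↔y, c↔x, and so on (the Atbash cipher).
Reversing it on dll: d↔w, l↔o, l↔o.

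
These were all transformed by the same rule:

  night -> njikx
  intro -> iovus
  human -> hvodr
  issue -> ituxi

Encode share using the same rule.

In night: n→n is +0, i→j is +1, g→i is +2, h→k is +3 — the shift increases by 1 each position. Letter i (0-indexed) is shifted by i+0, so successive shifts are 0, 1, 2, ….
For share: s+0=s, h+1=i, a+2=c, r+3=u, e+4=i.

sicui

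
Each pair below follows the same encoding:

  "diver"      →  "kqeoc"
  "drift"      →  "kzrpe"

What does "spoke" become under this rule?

In diver: d→k is +7, i→q is +8, v→e is +9, e→o is +10 — the shift increases by 1 each position. Each letter shifts forward by (position + 7), i.e. 7, 8, 9, … — the shift grows by one for each successive letter.
Applying it to spoke: s+7=z, p+8=x, o+9=x, k+10=u, e+11=p.

zxxup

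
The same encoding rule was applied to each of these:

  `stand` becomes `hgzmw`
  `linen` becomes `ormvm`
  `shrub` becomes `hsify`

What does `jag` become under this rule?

qzt

Each pair mirrors across the alphabet (s↔h, t↔g, a↔z): positions sum to 25. This is the alphabet-reversal cipher (Atbash): a becomes z, b becomes y, etc.
On jag: j↔q, a↔z, g↔t.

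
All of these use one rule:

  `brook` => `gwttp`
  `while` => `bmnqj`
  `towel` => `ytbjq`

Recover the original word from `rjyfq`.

Compare letters: b→g is +5, r→w is +5, o→t is +5 — a constant shift. Each letter is shifted forward by 5 in the alphabet (a Caesar shift of +5).
Decoding rjyfq: r−5=m, j−5=e, y−5=t, f−5=a, q−5=l.

metal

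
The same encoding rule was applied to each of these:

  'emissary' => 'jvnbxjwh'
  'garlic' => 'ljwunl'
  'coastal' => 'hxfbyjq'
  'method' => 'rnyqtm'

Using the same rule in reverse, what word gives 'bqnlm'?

Shifts by position in emissary: pos 0: e→j (+5), pos 1: m→v (+9), pos 2: i→n (+5), pos 3: s→b (+9) — repeating every 2. It's a Vigenère-style cipher with numeric key [5,9]: position i shifts by key[i mod 2].
Undoing it on bqnlm: b−5=w, q−9=h, n−5=i, l−9=c, m−5=h.

which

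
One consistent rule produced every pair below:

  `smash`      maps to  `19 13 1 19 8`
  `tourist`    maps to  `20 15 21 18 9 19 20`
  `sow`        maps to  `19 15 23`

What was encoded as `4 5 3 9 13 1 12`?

Each letter is replaced by its alphabet position (a=1, b=2, …, z=26).
Undoing it on 4 5 3 9 13 1 12: 4=d, 5=e, 3=c, 9=i, 13=m, 1=a, 12=l.

decimal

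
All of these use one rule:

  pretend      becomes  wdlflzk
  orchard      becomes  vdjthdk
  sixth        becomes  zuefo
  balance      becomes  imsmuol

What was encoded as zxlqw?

Shifts by position in pretend: pos 0: p→w (+7), pos 1: r→d (+12), pos 2: e→l (+7), pos 3: t→f (+12) — repeating every 2. It's a Vigenère-style cipher with numeric key [7,12]: position i shifts by key[i mod 2].
Undoing it on zxlqw: z−7=s, x−12=l, l−7=e, q−12=e, w−7=p.

sleep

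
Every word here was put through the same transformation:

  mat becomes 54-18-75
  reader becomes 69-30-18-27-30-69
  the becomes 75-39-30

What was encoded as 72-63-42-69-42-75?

m(#13)→54 and a(#1)→18: differences scale by 3, so n = 3·pos + 15. With a=1..z=26, the number is 3·pos + 15.
Reversing it on 72-63-42-69-42-75: 72→(72−15)÷3=19=s, 63→(63−15)÷3=16=p, 42→(42−15)÷3=9=i, 69→(69−15)÷3=18=r, 42→(42−15)÷3=9=i, 75→(75−15)÷3=20=t.

spirit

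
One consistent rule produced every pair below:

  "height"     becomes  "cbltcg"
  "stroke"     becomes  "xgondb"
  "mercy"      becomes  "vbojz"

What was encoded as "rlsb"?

h(7)→c(2) and e(4)→b(1) fit y≡9x+17 (mod 26); the inverse of 9 mod 26 is 3. This is an affine cipher: with a=0,…,z=25, each position x becomes (9x+17) mod 26.
Decoding rlsb: r(17)→3·(17−17)≡0=a; l(11)→3·(11−17)≡8=i; s(18)→3·(18−17)≡3=d; b(1)→3·(1−17)≡4=e (all mod 26).

aide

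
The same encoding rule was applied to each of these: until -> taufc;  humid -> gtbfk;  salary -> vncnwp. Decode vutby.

u(20)→t(19) and n(13)→a(0) fit y≡25x+13 (mod 26); the inverse of 25 mod 26 is 25. Treating letters as 0–25, the rule is x ↦ 25x + 13 (mod 26).
Decoding vutby: v(21)→25·(21−13)≡18=s; u(20)→25·(20−13)≡19=t; t(19)→25·(19−13)≡20=u; b(1)→25·(1−13)≡12=m; y(24)→25·(24−13)≡15=p (all mod 26).

stump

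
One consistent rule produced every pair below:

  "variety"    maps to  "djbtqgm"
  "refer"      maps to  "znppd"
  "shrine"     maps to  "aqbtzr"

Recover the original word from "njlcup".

fabric

In variety: v→d is +8, a→j is +9, r→b is +10, i→t is +11 — the shift increases by 1 each position. Each letter shifts forward by (position + 8), i.e. 8, 9, 10, … — the shift grows by one for each successive letter.
Undoing it on njlcup: n−8=f, j−9=a, l−10=b, c−11=r, u−12=i, p−13=c.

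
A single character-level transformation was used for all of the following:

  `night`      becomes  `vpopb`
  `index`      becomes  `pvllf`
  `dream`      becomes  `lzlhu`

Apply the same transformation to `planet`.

xthvlb

The shift depends on letter class: consonant n→v is +8, but vowel i→p is +7. Vowels shift forward by 7 and consonants shift forward by 8.
Applying it to planet: p(cons)+8=x, l(cons)+8=t, a(vowel)+7=h, n(cons)+8=v, e(vowel)+7=l, t(cons)+8=b.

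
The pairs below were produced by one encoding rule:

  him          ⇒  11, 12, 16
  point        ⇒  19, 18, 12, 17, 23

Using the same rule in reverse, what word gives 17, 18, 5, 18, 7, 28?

h is letter #8 and maps to 11: an offset of 3. Letters become their 1-based position plus 3 (so a→4, b→5, …).
Undoing it on 17, 18, 5, 18, 7, 28: 17→(17−3)÷1=14=n, 18→(18−3)÷1=15=o, 5→(5−3)÷1=2=b, 18→(18−3)÷1=15=o, 7→(7−3)÷1=4=d, 28→(28−3)÷1=25=y.

nobody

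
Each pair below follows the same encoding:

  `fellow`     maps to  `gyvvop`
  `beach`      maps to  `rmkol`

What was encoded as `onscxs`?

The output letters match the input read backwards, each shifted +10: fellow reversed is wollef. The word is reversed, then every letter is shifted forward by 10.
Reversing it on onscxs: shift back: o−10=e, n−10=d, s−10=i, c−10=s, x−10=n, s−10=i → edisni; then reverse → inside.

inside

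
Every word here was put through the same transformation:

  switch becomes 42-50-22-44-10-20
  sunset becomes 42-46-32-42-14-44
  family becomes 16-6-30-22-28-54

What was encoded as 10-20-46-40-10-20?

s(#19)→42 and w(#23)→50: differences scale by 2, so n = 2·pos + 4. Each letter becomes 2×(its alphabet position, a=1..z=26) + 4.
Reversing it on 10-20-46-40-10-20: 10→(10−4)÷2=3=c, 20→(20−4)÷2=8=h, 46→(46−4)÷2=21=u, 40→(40−4)÷2=18=r, 10→(10−4)÷2=3=c, 20→(20−4)÷2=8=h.

church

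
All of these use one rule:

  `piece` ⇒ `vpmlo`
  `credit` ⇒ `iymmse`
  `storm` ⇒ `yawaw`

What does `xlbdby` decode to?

In piece: p→v is +6, i→p is +7, e→m is +8, c→l is +9 — the shift increases by 1 each position. The shift increases by 1 at each position, starting from +6: 6, 7, 8, ….
Decoding xlbdby: x−6=r, l−7=e, b−8=t, d−9=u, b−10=r, y−11=n.

return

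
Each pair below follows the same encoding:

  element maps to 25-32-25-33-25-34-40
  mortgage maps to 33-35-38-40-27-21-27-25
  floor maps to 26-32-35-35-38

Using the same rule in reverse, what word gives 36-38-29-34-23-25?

prince

The number is (letter's place in the alphabet, a=1) + 20.
Reversing it on 36-38-29-34-23-25: 36→(36−20)÷1=16=p, 38→(38−20)÷1=18=r, 29→(29−20)÷1=9=i, 34→(34−20)÷1=14=n, 23→(23−20)÷1=3=c, 25→(25−20)÷1=5=e.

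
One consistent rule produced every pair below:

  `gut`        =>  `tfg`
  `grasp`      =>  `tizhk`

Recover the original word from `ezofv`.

value

Each pair mirrors across the alphabet (g↔t, u↔f, t↔g): positions sum to 25. Each letter is replaced by its mirror in the alphabet: a↔z, b↔y, c↔x, and so on (the Atbash cipher).
Decoding ezofv: e↔v, z↔a, o↔l, f↔u, v↔e.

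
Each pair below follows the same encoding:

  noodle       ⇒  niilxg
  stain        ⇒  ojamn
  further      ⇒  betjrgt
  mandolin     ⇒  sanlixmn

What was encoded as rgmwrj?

n(13)→n(13) and o(14)→i(8) fit y≡21x+0 (mod 26); the inverse of 21 mod 26 is 5. Each letter's alphabet position (a=0..z=25) is mapped through 21·x+0 mod 26 — an affine cipher.
Undoing it on rgmwrj: r(17)→5·(17−0)≡7=h; g(6)→5·(6−0)≡4=e; m(12)→5·(12−0)≡8=i; w(22)→5·(22−0)≡6=g; r(17)→5·(17−0)≡7=h; j(9)→5·(9−0)≡19=t (all mod 26).

height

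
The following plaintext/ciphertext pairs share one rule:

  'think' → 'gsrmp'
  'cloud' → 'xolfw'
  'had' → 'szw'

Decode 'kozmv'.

Letters are reflected about the middle of the alphabet (position → 25−position): Atbash.
Decoding kozmv: k↔p, o↔l, z↔a, m↔n, v↔e.

plane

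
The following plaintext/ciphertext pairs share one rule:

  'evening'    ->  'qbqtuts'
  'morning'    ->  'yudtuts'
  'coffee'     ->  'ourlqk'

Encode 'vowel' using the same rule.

Shifts by position in evening: pos 0: e→q (+12), pos 1: v→b (+6), pos 2: e→q (+12), pos 3: n→t (+6) — repeating every 2. It's a Vigenère-style cipher with numeric key [12,6]: position i shifts by key[i mod 2].
For vowel: v+12=h, o+6=u, w+12=i, e+6=k, l+12=x.

huikx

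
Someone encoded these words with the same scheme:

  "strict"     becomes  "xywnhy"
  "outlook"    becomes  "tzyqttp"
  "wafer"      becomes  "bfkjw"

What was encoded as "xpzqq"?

skull

Compare letters: s→x is +5, t→y is +5, r→w is +5 — a constant shift. This is a Caesar cipher with shift 5.
Reversing it on xpzqq: x−5=s, p−5=k, z−5=u, q−5=l, q−5=l.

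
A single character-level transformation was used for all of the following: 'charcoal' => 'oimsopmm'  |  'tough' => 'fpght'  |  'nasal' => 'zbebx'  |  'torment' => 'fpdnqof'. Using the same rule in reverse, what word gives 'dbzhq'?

range

A repeating key of period 2 is used — shifts +12, +1 over and over.
Undoing it on dbzhq: d−12=r, b−1=a, z−12=n, h−1=g, q−12=e.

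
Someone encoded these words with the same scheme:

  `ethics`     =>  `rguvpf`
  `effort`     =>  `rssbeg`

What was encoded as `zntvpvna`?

Each letter is shifted forward by 13 in the alphabet (a Caesar shift of +13).
Reversing it on zntvpvna: z−13=m, n−13=a, t−13=g, v−13=i, p−13=c, v−13=i, n−13=a, a−13=n.

magician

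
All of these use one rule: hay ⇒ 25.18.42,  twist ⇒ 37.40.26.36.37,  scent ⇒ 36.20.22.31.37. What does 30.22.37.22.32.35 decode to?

meteor

h is letter #8 and maps to 25: an offset of 17. Each letter is replaced by its alphabet position (a=1..z=26) + 17.
Reversing it on 30.22.37.22.32.35: 30→(30−17)÷1=13=m, 22→(22−17)÷1=5=e, 37→(37−17)÷1=20=t, 22→(22−17)÷1=5=e, 32→(32−17)÷1=15=o, 35→(35−17)÷1=18=r.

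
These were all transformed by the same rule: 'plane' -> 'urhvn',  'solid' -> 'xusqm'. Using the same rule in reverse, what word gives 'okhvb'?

In plane: p→u is +5, l→r is +6, a→h is +7, n→v is +8 — the shift increases by 1 each position. Each letter shifts forward by (position + 5), i.e. 5, 6, 7, … — the shift grows by one for each successive letter.
Undoing it on okhvb: o−5=j, k−6=e, h−7=a, v−8=n, b−9=s.

jeans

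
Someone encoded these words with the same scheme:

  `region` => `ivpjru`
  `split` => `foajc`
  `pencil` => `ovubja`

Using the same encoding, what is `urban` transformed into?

ziehu

Each letter's alphabet position (a=0..z=25) is mapped through 23·x+7 mod 26 — an affine cipher.
For urban: u(20)→23·20+7≡25=z; r(17)→23·17+7≡8=i; b(1)→23·1+7≡4=e; a(0)→23·0+7≡7=h; n(13)→23·13+7≡20=u (all mod 26).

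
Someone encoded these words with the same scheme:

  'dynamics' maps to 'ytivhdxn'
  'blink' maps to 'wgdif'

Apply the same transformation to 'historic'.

cdnojmdx

Compare letters: d→y is +21, y→t is +21, n→i is +21 — a constant shift. Each letter is shifted forward by 21 in the alphabet (a Caesar shift of +21).
Applying it to historic: h+21=c, i+21=d, s+21=n, t+21=o, o+21=j, r+21=m, i+21=d, c+21=x.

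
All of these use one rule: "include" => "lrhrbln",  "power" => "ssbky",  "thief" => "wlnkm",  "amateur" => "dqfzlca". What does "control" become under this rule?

The shift increases by 1 at each position, starting from +3: 3, 4, 5, ….
On control: c+3=f, o+4=s, n+5=s, t+6=z, r+7=y, o+8=w, l+9=u.

fsszywu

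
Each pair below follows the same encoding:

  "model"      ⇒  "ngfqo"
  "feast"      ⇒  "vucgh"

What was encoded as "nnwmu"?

skull

The output letters match the input read backwards, each shifted +2: model reversed is ledom. Two steps: reverse the string, then apply a Caesar shift of +2.
Undoing it on nnwmu: shift back: n−2=l, n−2=l, w−2=u, m−2=k, u−2=s → lluks; then reverse → skull.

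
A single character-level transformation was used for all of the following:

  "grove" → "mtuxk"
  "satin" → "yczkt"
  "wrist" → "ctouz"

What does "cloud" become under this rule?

A repeating key of period 2 is used — shifts +6, +2 over and over.
For cloud: c+6=i, l+2=n, o+6=u, u+2=w, d+6=j.

inuwj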